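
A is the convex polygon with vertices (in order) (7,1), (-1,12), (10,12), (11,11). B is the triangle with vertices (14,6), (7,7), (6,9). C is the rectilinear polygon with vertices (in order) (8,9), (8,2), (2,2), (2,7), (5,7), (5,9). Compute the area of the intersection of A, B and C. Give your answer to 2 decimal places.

2.32

The intersection is the polygon with vertices (7,7), (6,9), (8,8.25), (8,6.857).
By the shoelace formula its area is 2.32.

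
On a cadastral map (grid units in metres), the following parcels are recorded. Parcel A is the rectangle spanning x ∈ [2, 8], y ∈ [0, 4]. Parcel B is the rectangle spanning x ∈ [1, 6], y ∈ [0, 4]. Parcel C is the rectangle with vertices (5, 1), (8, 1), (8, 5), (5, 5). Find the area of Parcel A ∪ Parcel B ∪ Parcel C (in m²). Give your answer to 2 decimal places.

31.00

By inclusion–exclusion:
Individual areas: |Parcel A| = 24, |Parcel B| = 20, |Parcel C| = 12.
|Parcel A∩Parcel B|: x∈[2,6], y∈[0,4] → 4·4 = 16.
|Parcel A∩Parcel C|: x∈[5,8], y∈[1,4] → 3·3 = 9.
|Parcel B∩Parcel C|: x∈[5,6], y∈[1,4] → 1·3 = 3.
|Parcel A∩Parcel B∩Parcel C| = 3.
|Parcel A ∪ Parcel B ∪ Parcel C| = 56 − 28 + 3 = 31.00.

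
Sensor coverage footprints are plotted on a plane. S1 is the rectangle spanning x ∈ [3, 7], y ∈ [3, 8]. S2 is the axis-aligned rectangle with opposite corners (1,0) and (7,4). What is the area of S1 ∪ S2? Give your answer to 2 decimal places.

40.00

By inclusion–exclusion:
Individual areas: |S1| = 20, |S2| = 24.
|S1∩S2|: x∈[3,7], y∈[3,4] → 4·1 = 4.
|S1 ∪ S2| = 44 − 4 = 40.00.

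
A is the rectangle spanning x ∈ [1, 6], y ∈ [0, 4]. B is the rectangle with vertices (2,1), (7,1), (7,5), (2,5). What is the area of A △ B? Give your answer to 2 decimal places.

|A∩B|: x∈[2,6], y∈[1,4] → 4·3 = 12.
|A △ B| = |A| + |B| − 2·|A∩B| = 20 + 20 − 24 = 16.00.

16.00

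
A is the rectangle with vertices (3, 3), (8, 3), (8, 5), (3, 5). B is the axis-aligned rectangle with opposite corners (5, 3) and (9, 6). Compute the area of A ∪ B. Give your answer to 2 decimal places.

By inclusion–exclusion:
Individual areas: |A| = 10, |B| = 12.
|A∩B|: x∈[5,8], y∈[3,5] → 3·2 = 6.
|A ∪ B| = 22 − 6 = 16.00.

16.00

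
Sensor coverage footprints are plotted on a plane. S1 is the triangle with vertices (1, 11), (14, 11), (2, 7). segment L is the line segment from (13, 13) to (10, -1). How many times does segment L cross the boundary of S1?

The segment meets the boundary at (12.462,10.487), (12.571,11).

2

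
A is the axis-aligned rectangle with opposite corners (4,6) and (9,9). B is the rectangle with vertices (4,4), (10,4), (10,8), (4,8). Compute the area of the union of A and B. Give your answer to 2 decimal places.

By inclusion–exclusion:
Individual areas: |A| = 15, |B| = 24.
|A∩B|: x∈[4,9], y∈[6,8] → 5·2 = 10.
|A ∪ B| = 39 − 10 = 29.00.

29.00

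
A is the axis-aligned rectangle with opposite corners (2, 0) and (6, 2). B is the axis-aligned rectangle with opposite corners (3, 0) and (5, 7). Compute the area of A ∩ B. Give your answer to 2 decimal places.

|A∩B|: x∈[3,5], y∈[0,2] → 2·2 = 4.

4.00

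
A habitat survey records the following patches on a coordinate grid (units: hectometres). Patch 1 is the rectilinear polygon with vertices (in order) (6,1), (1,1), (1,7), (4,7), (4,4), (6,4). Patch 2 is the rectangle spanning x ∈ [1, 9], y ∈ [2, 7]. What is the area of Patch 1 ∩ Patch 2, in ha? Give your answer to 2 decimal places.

The intersection is the polygon with vertices (1,7), (4,7), (4,4), (6,4), (6,2), (1,2).
By the shoelace formula its area is 19.00.

19.00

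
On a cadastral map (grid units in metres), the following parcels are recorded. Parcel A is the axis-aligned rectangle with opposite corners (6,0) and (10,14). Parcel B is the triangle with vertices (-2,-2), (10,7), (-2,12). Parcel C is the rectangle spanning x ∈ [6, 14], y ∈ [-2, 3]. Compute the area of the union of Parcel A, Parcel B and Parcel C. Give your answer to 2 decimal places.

By inclusion–exclusion:
Individual areas: |Parcel A| = 56, |Parcel B| = 84, |Parcel C| = 40.
|Parcel A∩Parcel B| = 9.3333.
|Parcel A∩Parcel C|: x∈[6,10], y∈[0,3] → 4·3 = 12.
|Parcel B∩Parcel C| = 0.
|Parcel A∩Parcel B∩Parcel C| = 0.
|Parcel A ∪ Parcel B ∪ Parcel C| = 180 − 21.3333 + 0 = 158.67.

158.67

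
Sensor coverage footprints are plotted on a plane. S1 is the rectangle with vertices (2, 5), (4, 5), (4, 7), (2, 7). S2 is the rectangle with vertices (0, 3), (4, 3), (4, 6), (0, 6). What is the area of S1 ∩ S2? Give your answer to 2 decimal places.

2.00

|S1∩S2|: x∈[2,4], y∈[5,6] → 2·1 = 2.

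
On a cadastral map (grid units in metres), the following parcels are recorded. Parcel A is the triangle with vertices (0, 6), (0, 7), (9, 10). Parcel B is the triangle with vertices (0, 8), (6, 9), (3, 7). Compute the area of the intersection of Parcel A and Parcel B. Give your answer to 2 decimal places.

1.93

The intersection is the polygon with vertices (6,9), (4.5,8), (2.571,7.143), (1.5,7.5).
By the shoelace formula its area is 1.93.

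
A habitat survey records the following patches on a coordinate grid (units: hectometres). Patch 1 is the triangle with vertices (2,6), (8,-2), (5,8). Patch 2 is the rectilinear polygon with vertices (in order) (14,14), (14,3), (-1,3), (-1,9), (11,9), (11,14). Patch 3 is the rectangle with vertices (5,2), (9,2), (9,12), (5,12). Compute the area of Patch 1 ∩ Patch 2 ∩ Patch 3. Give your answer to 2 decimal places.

3.75

The intersection is the polygon with vertices (6.5,3), (5,3), (5,8).
By the shoelace formula its area is 3.75.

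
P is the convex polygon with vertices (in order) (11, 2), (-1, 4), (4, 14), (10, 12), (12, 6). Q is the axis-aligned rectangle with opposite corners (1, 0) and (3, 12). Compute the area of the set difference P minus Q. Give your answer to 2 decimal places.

|P| = 101, |P∩Q| = 13.
|P ∖ Q| = |P| − |P∩Q| = 101 − 13 = 88.00.

88.00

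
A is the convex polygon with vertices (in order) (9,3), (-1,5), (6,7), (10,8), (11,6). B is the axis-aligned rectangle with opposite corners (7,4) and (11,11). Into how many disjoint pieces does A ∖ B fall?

A ∖ B is a single connected region.

1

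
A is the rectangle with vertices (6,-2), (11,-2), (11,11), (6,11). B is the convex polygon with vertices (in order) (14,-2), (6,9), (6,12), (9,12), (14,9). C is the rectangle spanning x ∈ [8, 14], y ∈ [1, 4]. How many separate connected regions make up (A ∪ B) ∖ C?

(A ∪ B) ∖ C splits into 2 disjoint pieces (area 77.5333, area 3.2727).

2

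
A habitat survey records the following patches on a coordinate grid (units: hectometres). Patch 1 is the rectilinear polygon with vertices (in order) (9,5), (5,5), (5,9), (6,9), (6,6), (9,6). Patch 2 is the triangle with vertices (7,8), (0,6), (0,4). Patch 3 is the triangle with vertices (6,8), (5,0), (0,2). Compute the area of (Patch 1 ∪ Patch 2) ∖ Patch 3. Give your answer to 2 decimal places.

|Patch 1 ∪ Patch 2| = 13.5714.
|(Patch 1 ∪ Patch 2) ∩ Patch 3| = 1.9613.
|(Patch 1 ∪ Patch 2) ∖ Patch 3| = 13.5714 − 1.9613 = 11.61.

11.61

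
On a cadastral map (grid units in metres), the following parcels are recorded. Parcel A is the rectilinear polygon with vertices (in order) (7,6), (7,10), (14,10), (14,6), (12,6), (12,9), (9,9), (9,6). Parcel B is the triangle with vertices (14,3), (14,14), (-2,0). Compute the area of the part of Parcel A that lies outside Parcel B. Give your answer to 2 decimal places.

2.58

|Parcel A| = 19, |Parcel A∩Parcel B| = 16.4196.
|Parcel A ∖ Parcel B| = |Parcel A| − |Parcel A∩Parcel B| = 19 − 16.4196 = 2.58.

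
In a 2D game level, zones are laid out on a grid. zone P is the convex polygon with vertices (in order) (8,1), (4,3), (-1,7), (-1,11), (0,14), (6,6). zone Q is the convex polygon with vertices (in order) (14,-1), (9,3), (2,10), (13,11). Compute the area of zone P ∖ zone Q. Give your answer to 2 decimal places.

44.46

|zone P| = 46.5, |zone P∩zone Q| = 2.0426.
|zone P ∖ zone Q| = |zone P| − |zone P∩zone Q| = 46.5 − 2.0426 = 44.46.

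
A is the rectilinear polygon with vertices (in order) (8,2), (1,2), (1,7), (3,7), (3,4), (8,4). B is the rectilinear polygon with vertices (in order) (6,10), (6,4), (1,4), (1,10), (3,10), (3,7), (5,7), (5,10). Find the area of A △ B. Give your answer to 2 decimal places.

|A| = 20, |B| = 24, |A∩B| = 6.
|A △ B| = |A| + |B| − 2·|A∩B| = 20 + 24 − 12 = 32.00.

32.00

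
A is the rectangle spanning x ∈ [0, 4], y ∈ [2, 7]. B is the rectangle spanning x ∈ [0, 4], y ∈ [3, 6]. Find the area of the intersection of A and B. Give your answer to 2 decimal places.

12.00

|A∩B|: x∈[0,4], y∈[3,6] → 4·3 = 12.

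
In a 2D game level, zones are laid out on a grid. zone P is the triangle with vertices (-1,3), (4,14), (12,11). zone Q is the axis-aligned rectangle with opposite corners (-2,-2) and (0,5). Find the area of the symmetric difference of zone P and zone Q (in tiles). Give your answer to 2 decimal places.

|zone P| = 51.5, |zone Q| = 14, |zone P∩zone Q| = 0.7832.
|zone P △ zone Q| = |zone P| + |zone Q| − 2·|zone P∩zone Q| = 51.5 + 14 − 1.5664 = 63.93.

63.93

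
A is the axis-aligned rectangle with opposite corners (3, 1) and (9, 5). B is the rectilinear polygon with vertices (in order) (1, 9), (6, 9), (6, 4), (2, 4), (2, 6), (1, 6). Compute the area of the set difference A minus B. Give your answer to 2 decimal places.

21.00

|A| = 24, |A∩B| = 3.
|A ∖ B| = |A| − |A∩B| = 24 − 3 = 21.00.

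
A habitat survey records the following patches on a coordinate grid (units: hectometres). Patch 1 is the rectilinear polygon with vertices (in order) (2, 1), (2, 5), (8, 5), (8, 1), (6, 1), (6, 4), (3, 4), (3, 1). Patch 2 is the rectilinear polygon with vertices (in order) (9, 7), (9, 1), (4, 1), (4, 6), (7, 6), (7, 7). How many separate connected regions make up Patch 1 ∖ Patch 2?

Patch 1 ∖ Patch 2 is a single connected region.

1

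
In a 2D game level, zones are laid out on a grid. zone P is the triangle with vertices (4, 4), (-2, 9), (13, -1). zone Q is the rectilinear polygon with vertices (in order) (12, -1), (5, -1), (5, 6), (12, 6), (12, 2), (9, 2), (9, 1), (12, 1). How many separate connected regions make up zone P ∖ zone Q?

zone P ∖ zone Q splits into 3 disjoint pieces (area 3.9444, area 0.2889, area 0.0556).

3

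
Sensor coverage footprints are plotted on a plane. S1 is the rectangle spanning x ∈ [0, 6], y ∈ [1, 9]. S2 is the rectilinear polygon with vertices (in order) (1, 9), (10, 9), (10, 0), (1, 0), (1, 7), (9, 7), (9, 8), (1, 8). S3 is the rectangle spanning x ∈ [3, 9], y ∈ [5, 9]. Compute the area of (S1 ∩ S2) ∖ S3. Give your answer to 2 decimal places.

|S1 ∩ S2| = 35.
|(S1 ∩ S2) ∩ S3| = 9.
|(S1 ∩ S2) ∖ S3| = 35 − 9 = 26.00.

26.00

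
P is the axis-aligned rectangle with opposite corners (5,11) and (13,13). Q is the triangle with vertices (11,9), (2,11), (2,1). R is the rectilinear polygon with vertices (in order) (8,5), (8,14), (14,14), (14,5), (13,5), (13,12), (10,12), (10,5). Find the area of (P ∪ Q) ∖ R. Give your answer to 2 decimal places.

49.56

|P ∪ Q| = 61.
|(P ∪ Q) ∩ R| = 11.4444.
|(P ∪ Q) ∖ R| = 61 − 11.4444 = 49.56.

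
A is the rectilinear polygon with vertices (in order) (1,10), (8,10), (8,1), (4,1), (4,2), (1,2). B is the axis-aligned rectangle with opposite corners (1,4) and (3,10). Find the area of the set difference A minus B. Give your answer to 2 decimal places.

48.00

|A| = 60, |A∩B| = 12.
|A ∖ B| = |A| − |A∩B| = 60 − 12 = 48.00.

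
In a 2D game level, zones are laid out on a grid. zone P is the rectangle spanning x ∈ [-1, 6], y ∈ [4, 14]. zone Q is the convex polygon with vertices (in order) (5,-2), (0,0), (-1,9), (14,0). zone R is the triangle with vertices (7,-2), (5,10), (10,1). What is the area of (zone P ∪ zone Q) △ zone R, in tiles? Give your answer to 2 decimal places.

|zone P ∪ zone Q| = 128.0889.
|(zone P ∪ zone Q) ∩ zone R| = 16.0405.
|(zone P ∪ zone Q) △ zone R| = 128.0889 + 21 − 32.081 = 117.01.

117.01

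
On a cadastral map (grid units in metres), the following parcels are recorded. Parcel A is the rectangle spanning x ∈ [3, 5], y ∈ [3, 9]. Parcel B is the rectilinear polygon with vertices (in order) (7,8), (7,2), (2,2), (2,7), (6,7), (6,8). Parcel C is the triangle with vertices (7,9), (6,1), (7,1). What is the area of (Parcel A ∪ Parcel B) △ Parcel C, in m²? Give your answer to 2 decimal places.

|Parcel A ∪ Parcel B| = 30.
|(Parcel A ∪ Parcel B) ∩ Parcel C| = 3.
|(Parcel A ∪ Parcel B) △ Parcel C| = 30 + 4 − 6 = 28.00.

28.00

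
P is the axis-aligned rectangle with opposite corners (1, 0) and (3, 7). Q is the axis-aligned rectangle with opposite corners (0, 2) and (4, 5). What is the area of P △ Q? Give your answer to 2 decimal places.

|P∩Q|: x∈[1,3], y∈[2,5] → 2·3 = 6.
|P △ Q| = |P| + |Q| − 2·|P∩Q| = 14 + 12 − 12 = 14.00.

14.00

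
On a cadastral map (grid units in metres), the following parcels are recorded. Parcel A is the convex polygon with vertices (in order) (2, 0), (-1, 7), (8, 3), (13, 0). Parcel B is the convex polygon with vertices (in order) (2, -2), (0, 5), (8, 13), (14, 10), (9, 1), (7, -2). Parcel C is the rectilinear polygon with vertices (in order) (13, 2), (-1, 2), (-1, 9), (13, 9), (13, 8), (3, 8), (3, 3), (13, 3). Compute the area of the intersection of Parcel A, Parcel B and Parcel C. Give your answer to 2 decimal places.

15.09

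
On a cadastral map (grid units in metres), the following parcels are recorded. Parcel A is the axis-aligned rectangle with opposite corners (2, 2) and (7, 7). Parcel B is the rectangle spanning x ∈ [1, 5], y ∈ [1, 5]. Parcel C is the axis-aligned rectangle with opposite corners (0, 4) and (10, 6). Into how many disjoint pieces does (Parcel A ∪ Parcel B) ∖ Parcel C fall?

(Parcel A ∪ Parcel B) ∖ Parcel C splits into 2 disjoint pieces (area 5, area 16).

2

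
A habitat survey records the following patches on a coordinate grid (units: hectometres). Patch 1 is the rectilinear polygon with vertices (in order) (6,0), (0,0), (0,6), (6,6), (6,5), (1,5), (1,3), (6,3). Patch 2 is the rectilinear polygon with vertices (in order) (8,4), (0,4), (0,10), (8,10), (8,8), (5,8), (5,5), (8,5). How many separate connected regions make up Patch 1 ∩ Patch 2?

Patch 1 ∩ Patch 2 is a single connected region.

1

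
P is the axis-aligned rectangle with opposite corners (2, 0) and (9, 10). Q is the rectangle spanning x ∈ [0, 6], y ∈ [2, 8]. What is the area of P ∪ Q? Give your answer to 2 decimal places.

By inclusion–exclusion:
Individual areas: |P| = 70, |Q| = 36.
|P∩Q|: x∈[2,6], y∈[2,8] → 4·6 = 24.
|P ∪ Q| = 106 − 24 = 82.00.

82.00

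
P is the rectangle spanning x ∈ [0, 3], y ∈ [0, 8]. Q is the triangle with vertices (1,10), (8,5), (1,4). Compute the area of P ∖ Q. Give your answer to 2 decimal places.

16.29

|P| = 24, |P∩Q| = 7.7143.
|P ∖ Q| = |P| − |P∩Q| = 24 − 7.7143 = 16.29.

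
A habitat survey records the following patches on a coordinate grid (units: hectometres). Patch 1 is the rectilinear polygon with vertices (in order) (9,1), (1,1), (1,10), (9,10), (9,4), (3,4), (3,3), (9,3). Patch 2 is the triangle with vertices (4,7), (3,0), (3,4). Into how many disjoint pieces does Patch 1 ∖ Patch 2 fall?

2

Patch 1 ∖ Patch 2 splits into 2 disjoint pieces (area 11.4286, area 53.1429).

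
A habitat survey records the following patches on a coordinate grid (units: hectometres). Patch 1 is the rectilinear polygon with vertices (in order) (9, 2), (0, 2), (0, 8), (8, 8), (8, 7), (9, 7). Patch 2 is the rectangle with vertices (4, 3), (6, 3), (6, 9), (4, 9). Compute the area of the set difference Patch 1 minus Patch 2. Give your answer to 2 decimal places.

43.00

|Patch 1| = 53, |Patch 1∩Patch 2| = 10.
|Patch 1 ∖ Patch 2| = |Patch 1| − |Patch 1∩Patch 2| = 53 − 10 = 43.00.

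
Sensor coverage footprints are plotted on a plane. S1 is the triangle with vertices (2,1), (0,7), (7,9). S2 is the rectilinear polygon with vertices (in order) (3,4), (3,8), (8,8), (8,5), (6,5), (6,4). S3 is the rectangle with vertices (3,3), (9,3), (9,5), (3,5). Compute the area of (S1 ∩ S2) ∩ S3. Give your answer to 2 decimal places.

The region (S1 ∩ S2) ∩ S3 is the polygon with vertices (3.875,4), (3,4), (3,5), (4.5,5).
By the shoelace formula its area is 1.19.

1.19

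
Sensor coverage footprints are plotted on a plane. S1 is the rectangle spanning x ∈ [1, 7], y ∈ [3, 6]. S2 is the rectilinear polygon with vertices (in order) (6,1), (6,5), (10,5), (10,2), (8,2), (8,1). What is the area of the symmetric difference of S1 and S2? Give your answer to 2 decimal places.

28.00

|S1| = 18, |S2| = 14, |S1∩S2| = 2.
|S1 △ S2| = |S1| + |S2| − 2·|S1∩S2| = 18 + 14 − 4 = 28.00.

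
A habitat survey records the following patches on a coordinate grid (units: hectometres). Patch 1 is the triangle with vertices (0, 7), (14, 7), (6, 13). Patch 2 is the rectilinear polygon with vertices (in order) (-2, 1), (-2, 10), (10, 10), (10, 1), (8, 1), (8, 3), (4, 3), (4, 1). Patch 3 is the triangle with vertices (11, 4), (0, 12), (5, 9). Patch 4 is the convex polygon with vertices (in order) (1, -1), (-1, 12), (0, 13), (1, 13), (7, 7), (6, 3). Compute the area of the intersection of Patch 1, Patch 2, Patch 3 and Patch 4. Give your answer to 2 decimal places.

The intersection is the polygon with vertices (3.333,10), (5,9), (7,7), (6.875,7), (2.895,9.895), (3,10).
By the shoelace formula its area is 1.72.

1.72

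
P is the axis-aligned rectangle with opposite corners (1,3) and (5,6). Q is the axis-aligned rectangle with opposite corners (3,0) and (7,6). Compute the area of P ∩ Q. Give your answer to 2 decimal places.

|P∩Q|: x∈[3,5], y∈[3,6] → 2·3 = 6.

6.00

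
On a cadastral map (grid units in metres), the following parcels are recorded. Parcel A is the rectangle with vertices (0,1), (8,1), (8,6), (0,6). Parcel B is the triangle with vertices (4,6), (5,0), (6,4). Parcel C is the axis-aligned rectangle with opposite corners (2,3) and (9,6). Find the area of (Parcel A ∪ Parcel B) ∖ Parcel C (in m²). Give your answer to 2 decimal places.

|Parcel A ∪ Parcel B| = 40.2083.
|(Parcel A ∪ Parcel B) ∩ Parcel C| = 18.
|(Parcel A ∪ Parcel B) ∖ Parcel C| = 40.2083 − 18 = 22.21.

22.21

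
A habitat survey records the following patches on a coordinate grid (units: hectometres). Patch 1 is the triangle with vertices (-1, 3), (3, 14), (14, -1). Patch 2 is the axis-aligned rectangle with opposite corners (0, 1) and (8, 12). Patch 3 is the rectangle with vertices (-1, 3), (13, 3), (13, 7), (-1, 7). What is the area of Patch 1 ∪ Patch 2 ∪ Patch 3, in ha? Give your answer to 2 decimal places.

127.97

By inclusion–exclusion:
Individual areas: |Patch 1| = 90.5, |Patch 2| = 88, |Patch 3| = 56.
|Patch 1∩Patch 2| = 66.7523.
|Patch 1∩Patch 3| = 39.4909.
|Patch 2∩Patch 3|: x∈[0,8], y∈[3,7] → 8·4 = 32.
|Patch 1∩Patch 2∩Patch 3| = 31.7159.
|Patch 1 ∪ Patch 2 ∪ Patch 3| = 234.5 − 138.2432 + 31.7159 = 127.97.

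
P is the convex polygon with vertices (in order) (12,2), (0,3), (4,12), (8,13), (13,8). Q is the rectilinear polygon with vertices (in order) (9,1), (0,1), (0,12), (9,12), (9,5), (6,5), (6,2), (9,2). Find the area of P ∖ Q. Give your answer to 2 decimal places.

39.00

|P| = 97.5, |P∩Q| = 58.5.
|P ∖ Q| = |P| − |P∩Q| = 97.5 − 58.5 = 39.00.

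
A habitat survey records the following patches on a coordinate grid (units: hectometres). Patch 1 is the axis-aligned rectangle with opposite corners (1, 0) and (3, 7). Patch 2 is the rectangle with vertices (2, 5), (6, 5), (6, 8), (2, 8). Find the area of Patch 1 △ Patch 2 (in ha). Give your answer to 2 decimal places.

22.00

|Patch 1∩Patch 2|: x∈[2,3], y∈[5,7] → 1·2 = 2.
|Patch 1 △ Patch 2| = |Patch 1| + |Patch 2| − 2·|Patch 1∩Patch 2| = 14 + 12 − 4 = 22.00.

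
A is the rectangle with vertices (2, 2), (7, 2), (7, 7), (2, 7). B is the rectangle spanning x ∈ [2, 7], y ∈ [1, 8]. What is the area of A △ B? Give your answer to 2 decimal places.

10.00

|A∩B|: x∈[2,7], y∈[2,7] → 5·5 = 25.
|A △ B| = |A| + |B| − 2·|A∩B| = 25 + 35 − 50 = 10.00.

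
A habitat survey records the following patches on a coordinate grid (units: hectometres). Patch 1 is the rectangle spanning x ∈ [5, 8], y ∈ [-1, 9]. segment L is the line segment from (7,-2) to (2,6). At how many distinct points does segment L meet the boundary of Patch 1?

2

The segment meets the boundary at (5,1.2), (6.375,-1).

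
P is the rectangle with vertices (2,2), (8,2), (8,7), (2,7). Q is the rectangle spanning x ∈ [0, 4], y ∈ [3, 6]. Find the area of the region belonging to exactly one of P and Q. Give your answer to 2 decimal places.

30.00

|P∩Q|: x∈[2,4], y∈[3,6] → 2·3 = 6.
|P △ Q| = |P| + |Q| − 2·|P∩Q| = 30 + 12 − 12 = 30.00.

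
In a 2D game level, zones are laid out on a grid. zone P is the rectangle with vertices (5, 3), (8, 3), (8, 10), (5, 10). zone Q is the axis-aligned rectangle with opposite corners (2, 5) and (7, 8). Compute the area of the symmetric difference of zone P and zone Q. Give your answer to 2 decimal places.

|zone P∩zone Q|: x∈[5,7], y∈[5,8] → 2·3 = 6.
|zone P △ zone Q| = |zone P| + |zone Q| − 2·|zone P∩zone Q| = 21 + 15 − 12 = 24.00.

24.00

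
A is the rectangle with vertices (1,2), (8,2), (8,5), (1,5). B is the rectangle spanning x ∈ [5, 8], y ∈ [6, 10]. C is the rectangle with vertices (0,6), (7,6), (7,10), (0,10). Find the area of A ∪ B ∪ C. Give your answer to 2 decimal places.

53.00

By inclusion–exclusion:
Individual areas: |A| = 21, |B| = 12, |C| = 28.
|A∩B| = 0 (no overlap).
|A∩C| = 0 (no overlap).
|B∩C|: x∈[5,7], y∈[6,10] → 2·4 = 8.
|A∩B∩C| = 0.
|A ∪ B ∪ C| = 61 − 8 + 0 = 53.00.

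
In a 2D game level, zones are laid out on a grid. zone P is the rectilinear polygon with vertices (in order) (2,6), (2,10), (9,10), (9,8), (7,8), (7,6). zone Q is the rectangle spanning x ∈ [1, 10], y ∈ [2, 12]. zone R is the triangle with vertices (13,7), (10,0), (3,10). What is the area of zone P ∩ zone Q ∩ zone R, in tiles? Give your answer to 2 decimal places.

9.00

The intersection is the polygon with vertices (9,8), (7,8), (7,6), (5.8,6), (3,10), (9,8.2).
By the shoelace formula its area is 9.00.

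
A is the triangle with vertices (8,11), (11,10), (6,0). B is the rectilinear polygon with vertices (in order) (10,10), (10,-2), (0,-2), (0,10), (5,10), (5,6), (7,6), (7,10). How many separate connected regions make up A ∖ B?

1

A ∖ B is a single connected region.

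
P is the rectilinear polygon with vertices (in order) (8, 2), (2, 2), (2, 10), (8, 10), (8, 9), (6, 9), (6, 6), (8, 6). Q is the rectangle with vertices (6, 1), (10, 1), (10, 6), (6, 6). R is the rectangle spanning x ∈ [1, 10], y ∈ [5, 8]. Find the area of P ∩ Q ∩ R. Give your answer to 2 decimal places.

2.00

The intersection is the polygon with vertices (6,6), (8,6), (8,5), (6,5).
By the shoelace formula its area is 2.00.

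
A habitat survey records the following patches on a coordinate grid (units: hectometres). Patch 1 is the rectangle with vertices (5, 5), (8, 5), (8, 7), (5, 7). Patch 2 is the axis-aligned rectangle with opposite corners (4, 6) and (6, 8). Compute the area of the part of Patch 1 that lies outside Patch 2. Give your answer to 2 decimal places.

|Patch 1∩Patch 2|: x∈[5,6], y∈[6,7] → 1·1 = 1.
|Patch 1| = 6.
|Patch 1 ∖ Patch 2| = |Patch 1| − |Patch 1∩Patch 2| = 6 − 1 = 5.00.

5.00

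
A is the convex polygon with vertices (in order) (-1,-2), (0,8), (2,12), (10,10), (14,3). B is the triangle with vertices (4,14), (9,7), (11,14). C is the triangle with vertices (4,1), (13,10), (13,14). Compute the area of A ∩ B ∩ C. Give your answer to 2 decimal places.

The intersection is the polygon with vertices (9,7), (8.57,7.602), (9.595,9.081).
By the shoelace formula its area is 0.63.

0.63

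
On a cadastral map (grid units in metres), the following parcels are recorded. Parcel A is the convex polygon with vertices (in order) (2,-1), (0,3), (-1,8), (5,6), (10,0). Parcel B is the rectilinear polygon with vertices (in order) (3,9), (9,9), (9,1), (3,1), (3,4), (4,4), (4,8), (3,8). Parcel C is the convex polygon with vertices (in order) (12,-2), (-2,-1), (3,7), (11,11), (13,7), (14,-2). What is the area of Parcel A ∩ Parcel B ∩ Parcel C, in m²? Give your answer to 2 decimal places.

18.57

The intersection is the polygon with vertices (9,1.2), (9,1), (3,1), (3,4), (4,4), (4,6.333), (5,6).
By the shoelace formula its area is 18.57.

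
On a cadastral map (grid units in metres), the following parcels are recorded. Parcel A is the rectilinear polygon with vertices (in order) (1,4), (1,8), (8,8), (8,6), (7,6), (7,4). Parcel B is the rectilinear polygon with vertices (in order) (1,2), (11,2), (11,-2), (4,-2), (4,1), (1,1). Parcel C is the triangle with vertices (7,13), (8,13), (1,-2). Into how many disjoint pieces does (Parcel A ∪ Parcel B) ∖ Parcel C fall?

4

(Parcel A ∪ Parcel B) ∖ Parcel C splits into 4 disjoint pieces (area 12.8, area 11.0667, area 1.4, area 29.3667).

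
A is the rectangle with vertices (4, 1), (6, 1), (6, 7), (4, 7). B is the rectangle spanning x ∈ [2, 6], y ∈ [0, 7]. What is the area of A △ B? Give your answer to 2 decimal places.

|A∩B|: x∈[4,6], y∈[1,7] → 2·6 = 12.
|A △ B| = |A| + |B| − 2·|A∩B| = 12 + 28 − 24 = 16.00.

16.00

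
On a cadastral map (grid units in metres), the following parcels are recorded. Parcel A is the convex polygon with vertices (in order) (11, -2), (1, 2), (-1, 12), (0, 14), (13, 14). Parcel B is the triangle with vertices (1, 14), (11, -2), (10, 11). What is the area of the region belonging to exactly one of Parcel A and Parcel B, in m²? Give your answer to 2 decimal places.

|Parcel A| = 169, |Parcel B| = 57, |Parcel A∩Parcel B| = 57.
|Parcel A △ Parcel B| = |Parcel A| + |Parcel B| − 2·|Parcel A∩Parcel B| = 169 + 57 − 114 = 112.00.

112.00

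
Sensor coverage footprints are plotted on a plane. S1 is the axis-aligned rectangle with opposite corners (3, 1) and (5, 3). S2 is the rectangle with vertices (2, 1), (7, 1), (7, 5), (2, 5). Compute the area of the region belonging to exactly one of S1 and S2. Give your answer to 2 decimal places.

|S1∩S2|: x∈[3,5], y∈[1,3] → 2·2 = 4.
|S1 △ S2| = |S1| + |S2| − 2·|S1∩S2| = 4 + 20 − 8 = 16.00.

16.00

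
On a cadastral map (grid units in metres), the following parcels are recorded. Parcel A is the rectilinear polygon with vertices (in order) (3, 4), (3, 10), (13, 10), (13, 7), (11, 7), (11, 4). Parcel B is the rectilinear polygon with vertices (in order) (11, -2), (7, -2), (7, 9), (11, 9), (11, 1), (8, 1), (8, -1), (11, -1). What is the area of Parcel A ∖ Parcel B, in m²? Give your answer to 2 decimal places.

34.00

|Parcel A| = 54, |Parcel A∩Parcel B| = 20.
|Parcel A ∖ Parcel B| = |Parcel A| − |Parcel A∩Parcel B| = 54 − 20 = 34.00.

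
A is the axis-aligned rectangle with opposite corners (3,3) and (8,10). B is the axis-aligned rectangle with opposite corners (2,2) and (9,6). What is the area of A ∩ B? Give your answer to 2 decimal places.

15.00

|A∩B|: x∈[3,8], y∈[3,6] → 5·3 = 15.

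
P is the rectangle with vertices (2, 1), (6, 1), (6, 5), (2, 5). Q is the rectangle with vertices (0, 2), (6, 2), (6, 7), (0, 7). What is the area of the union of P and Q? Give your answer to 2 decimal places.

By inclusion–exclusion:
Individual areas: |P| = 16, |Q| = 30.
|P∩Q|: x∈[2,6], y∈[2,5] → 4·3 = 12.
|P ∪ Q| = 46 − 12 = 34.00.

34.00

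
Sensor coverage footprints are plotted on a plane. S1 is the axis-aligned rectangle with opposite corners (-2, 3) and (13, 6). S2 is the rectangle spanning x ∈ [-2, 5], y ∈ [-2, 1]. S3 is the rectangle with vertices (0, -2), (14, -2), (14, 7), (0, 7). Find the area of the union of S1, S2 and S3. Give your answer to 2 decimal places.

By inclusion–exclusion:
Individual areas: |S1| = 45, |S2| = 21, |S3| = 126.
|S1∩S2| = 0 (no overlap).
|S1∩S3|: x∈[0,13], y∈[3,6] → 13·3 = 39.
|S2∩S3|: x∈[0,5], y∈[-2,1] → 5·3 = 15.
|S1∩S2∩S3| = 0.
|S1 ∪ S2 ∪ S3| = 192 − 54 + 0 = 138.00.

138.00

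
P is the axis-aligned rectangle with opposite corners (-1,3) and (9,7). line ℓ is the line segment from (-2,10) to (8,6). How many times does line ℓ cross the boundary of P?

1

The segment meets the boundary at (5.5,7).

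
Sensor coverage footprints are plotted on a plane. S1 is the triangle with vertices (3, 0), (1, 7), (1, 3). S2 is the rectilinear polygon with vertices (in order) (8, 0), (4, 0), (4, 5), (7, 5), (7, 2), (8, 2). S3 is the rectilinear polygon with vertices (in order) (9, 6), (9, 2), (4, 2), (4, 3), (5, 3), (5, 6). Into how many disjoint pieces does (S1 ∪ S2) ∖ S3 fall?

3

(S1 ∪ S2) ∖ S3 splits into 3 disjoint pieces (area 4, area 8, area 2).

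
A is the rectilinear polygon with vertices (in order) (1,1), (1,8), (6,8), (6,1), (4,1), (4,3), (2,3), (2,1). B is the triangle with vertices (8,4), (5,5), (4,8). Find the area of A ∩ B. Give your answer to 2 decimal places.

The intersection is the polygon with vertices (6,4.667), (5,5), (4,8), (6,6).
By the shoelace formula its area is 2.67.

2.67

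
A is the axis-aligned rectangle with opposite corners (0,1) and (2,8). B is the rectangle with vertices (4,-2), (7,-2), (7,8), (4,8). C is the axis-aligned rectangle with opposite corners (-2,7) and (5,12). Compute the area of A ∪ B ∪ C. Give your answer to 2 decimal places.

76.00

By inclusion–exclusion:
Individual areas: |A| = 14, |B| = 30, |C| = 35.
|A∩B| = 0 (no overlap).
|A∩C|: x∈[0,2], y∈[7,8] → 2·1 = 2.
|B∩C|: x∈[4,5], y∈[7,8] → 1·1 = 1.
|A∩B∩C| = 0.
|A ∪ B ∪ C| = 79 − 3 + 0 = 76.00.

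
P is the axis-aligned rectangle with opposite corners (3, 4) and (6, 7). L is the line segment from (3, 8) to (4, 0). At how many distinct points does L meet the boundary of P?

2

The segment meets the boundary at (3.5,4), (3.125,7).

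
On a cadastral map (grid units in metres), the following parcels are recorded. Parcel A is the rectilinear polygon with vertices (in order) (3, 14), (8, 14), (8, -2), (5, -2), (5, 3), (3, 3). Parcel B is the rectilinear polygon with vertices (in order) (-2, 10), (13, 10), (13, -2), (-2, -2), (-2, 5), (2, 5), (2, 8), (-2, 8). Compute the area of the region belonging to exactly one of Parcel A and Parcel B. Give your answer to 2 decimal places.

|Parcel A| = 70, |Parcel B| = 168, |Parcel A∩Parcel B| = 50.
|Parcel A △ Parcel B| = |Parcel A| + |Parcel B| − 2·|Parcel A∩Parcel B| = 70 + 168 − 100 = 138.00.

138.00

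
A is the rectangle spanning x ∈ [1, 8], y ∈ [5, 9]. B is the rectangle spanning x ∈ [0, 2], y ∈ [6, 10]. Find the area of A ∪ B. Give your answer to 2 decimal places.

33.00

By inclusion–exclusion:
Individual areas: |A| = 28, |B| = 8.
|A∩B|: x∈[1,2], y∈[6,9] → 1·3 = 3.
|A ∪ B| = 36 − 3 = 33.00.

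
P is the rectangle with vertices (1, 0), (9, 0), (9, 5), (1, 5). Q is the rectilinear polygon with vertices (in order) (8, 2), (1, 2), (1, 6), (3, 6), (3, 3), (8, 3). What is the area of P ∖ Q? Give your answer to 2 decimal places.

|P| = 40, |P∩Q| = 11.
|P ∖ Q| = |P| − |P∩Q| = 40 − 11 = 29.00.

29.00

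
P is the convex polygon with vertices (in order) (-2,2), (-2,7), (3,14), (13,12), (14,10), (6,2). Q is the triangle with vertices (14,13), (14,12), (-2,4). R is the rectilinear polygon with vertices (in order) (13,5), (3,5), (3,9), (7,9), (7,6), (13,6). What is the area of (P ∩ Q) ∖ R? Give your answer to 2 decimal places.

|P ∩ Q| = 6.9557.
|(P ∩ Q) ∩ R| = 1.7465.
|(P ∩ Q) ∖ R| = 6.9557 − 1.7465 = 5.21.

5.21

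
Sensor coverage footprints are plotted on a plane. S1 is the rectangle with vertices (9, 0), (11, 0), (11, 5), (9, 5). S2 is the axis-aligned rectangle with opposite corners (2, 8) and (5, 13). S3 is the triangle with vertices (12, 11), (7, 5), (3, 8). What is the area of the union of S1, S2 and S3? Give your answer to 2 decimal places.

43.83

By inclusion–exclusion:
Individual areas: |S1| = 10, |S2| = 15, |S3| = 19.5.
|S1∩S2| = 0 (no overlap).
|S1∩S3| = 0.
|S2∩S3| = 0.6667.
|S1∩S2∩S3| = 0.
|S1 ∪ S2 ∪ S3| = 44.5 − 0.6667 + 0 = 43.83.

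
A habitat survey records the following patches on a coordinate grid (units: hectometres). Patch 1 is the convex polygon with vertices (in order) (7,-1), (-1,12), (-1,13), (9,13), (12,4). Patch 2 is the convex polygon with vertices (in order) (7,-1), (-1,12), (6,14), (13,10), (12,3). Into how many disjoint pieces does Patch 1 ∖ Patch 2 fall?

Patch 1 ∖ Patch 2 splits into 2 disjoint pieces (area 1.75, area 0.5515).

2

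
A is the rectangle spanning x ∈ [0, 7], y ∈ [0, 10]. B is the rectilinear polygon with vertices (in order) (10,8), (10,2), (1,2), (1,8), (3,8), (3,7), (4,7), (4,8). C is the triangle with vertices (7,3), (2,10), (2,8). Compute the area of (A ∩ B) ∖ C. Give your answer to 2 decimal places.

32.20

|A ∩ B| = 35.
|(A ∩ B) ∩ C| = 2.8.
|(A ∩ B) ∖ C| = 35 − 2.8 = 32.20.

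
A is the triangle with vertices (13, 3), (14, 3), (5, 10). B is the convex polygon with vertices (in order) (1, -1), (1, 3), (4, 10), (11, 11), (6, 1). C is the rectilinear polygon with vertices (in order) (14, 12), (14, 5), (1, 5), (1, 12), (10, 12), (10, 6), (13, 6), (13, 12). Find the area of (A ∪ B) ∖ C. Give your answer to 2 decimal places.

|A ∪ B| = 65.7635.
|(A ∪ B) ∩ C| = 34.9698.
|(A ∪ B) ∖ C| = 65.7635 − 34.9698 = 30.79.

30.79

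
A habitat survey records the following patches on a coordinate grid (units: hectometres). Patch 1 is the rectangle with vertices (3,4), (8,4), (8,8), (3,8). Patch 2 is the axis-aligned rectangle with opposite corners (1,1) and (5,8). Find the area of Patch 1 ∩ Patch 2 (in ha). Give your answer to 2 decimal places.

|Patch 1∩Patch 2|: x∈[3,5], y∈[4,8] → 2·4 = 8.

8.00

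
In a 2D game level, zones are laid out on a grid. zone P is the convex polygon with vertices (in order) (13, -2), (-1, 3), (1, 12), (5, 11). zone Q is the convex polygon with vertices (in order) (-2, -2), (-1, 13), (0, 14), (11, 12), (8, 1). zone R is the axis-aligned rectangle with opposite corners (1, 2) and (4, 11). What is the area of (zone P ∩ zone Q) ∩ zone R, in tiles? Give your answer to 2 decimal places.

26.89

The region (zone P ∩ zone Q) ∩ zone R is the polygon with vertices (1,2.286), (1,11), (4,11), (4,2), (1.8,2).
By the shoelace formula its area is 26.89.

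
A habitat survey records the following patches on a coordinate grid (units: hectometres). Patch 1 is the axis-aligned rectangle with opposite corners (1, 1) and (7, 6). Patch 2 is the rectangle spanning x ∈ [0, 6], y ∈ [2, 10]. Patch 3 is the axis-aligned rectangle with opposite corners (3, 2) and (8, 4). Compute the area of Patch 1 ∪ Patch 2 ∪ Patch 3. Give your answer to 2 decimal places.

By inclusion–exclusion:
Individual areas: |Patch 1| = 30, |Patch 2| = 48, |Patch 3| = 10.
|Patch 1∩Patch 2|: x∈[1,6], y∈[2,6] → 5·4 = 20.
|Patch 1∩Patch 3|: x∈[3,7], y∈[2,4] → 4·2 = 8.
|Patch 2∩Patch 3|: x∈[3,6], y∈[2,4] → 3·2 = 6.
|Patch 1∩Patch 2∩Patch 3| = 6.
|Patch 1 ∪ Patch 2 ∪ Patch 3| = 88 − 34 + 6 = 60.00.

60.00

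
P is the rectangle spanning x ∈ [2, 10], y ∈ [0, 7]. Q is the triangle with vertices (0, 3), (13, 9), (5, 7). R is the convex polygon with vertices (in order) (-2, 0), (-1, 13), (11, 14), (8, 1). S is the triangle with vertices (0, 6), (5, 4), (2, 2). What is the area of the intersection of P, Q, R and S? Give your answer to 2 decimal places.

The intersection is the polygon with vertices (2,4.6), (2.5,5), (3.482,4.607), (2,3.923).
By the shoelace formula its area is 0.80.

0.80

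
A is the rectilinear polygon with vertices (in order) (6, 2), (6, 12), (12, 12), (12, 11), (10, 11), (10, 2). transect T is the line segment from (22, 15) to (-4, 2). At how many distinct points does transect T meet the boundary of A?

The segment meets the boundary at (6,7), (10,9).

2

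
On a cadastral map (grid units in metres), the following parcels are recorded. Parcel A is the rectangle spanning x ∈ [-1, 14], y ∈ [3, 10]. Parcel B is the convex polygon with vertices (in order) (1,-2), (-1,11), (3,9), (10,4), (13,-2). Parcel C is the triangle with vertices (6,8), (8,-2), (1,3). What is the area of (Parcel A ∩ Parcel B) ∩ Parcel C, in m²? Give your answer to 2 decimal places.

The region (Parcel A ∩ Parcel B) ∩ Parcel C is the polygon with vertices (6.267,6.667), (7,3), (1,3), (5.333,7.333).
By the shoelace formula its area is 14.47.

14.47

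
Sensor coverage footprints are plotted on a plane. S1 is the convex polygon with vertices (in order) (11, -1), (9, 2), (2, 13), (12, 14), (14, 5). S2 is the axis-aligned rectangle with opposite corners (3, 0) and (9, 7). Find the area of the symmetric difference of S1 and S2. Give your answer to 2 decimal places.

|S1| = 94.5, |S2| = 42, |S1∩S2| = 7.9545.
|S1 △ S2| = |S1| + |S2| − 2·|S1∩S2| = 94.5 + 42 − 15.9091 = 120.59.

120.59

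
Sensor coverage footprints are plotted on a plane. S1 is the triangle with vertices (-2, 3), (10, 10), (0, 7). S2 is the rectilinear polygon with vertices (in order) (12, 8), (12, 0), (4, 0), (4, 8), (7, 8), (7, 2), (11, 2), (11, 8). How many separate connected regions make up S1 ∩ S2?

S1 ∩ S2 is a single connected region.

1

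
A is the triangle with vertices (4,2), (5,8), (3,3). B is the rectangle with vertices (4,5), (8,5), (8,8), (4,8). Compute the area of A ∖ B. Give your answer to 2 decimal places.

|A| = 3.5, |A∩B| = 1.
|A ∖ B| = |A| − |A∩B| = 3.5 − 1 = 2.50.

2.50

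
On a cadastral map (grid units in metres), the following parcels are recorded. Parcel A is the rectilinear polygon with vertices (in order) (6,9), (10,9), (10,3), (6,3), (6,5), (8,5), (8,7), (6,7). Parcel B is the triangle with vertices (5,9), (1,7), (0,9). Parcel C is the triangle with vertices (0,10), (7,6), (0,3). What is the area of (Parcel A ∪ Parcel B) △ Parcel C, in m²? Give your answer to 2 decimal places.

|Parcel A ∪ Parcel B| = 25.
|(Parcel A ∪ Parcel B) ∩ Parcel C| = 3.5917.
|(Parcel A ∪ Parcel B) △ Parcel C| = 25 + 24.5 − 7.1833 = 42.32.

42.32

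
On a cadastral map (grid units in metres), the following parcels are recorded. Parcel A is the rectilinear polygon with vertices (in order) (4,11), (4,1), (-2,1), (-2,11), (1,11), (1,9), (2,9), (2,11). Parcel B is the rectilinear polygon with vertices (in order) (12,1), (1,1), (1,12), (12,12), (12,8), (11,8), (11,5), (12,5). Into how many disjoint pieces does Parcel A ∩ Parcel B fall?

Parcel A ∩ Parcel B is a single connected region.

1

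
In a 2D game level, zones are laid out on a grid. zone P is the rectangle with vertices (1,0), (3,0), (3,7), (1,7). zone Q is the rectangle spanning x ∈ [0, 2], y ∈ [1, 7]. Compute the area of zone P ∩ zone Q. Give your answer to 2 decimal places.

6.00

|zone P∩zone Q|: x∈[1,2], y∈[1,7] → 1·6 = 6.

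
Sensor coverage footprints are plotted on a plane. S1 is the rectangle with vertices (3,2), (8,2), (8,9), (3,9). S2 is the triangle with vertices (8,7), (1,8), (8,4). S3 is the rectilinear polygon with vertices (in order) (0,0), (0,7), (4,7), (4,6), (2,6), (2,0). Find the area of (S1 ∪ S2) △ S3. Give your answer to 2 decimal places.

49.82

|S1 ∪ S2| = 35.8571.
|(S1 ∪ S2) ∩ S3| = 1.0179.
|(S1 ∪ S2) △ S3| = 35.8571 + 16 − 2.0357 = 49.82.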